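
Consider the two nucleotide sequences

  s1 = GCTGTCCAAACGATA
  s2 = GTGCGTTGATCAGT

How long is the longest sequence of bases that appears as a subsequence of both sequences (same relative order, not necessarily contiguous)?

9

Match G [1,3] → C [2,4] → T [3,7] → G [4,8] → T [5,10] → C [7,11] → A [10,12] → G [12,13] → T [14,14] — 9 bases in the same relative order in both. Since dp[15][14] = 9, nothing longer is possible.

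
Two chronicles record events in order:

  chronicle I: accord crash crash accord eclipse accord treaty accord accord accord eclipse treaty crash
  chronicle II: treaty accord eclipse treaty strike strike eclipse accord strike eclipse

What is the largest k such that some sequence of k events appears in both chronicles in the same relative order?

Taking accord [4,2], eclipse [5,3], treaty [7,4], accord [8,8], eclipse [11,10] gives a common subsequence of length 5. Since dp[13][10] = 5, nothing longer is possible.

5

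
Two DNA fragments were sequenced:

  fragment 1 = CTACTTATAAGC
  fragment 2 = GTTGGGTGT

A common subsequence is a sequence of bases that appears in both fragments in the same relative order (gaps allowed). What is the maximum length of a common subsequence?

Let dp[i][j] be the LCS length of the first i bases of fragment 1 and the first j bases of fragment 2. dp[i][j] = dp[i-1][j-1]+1 when the i-th and j-th bases match, else max(dp[i-1][j], dp[i][j-1]).
    ·  G  T  T  G  G  G  T  G  T
 ·  0  0  0  0  0  0  0  0  0  0
 C  0  0  0  0  0  0  0  0  0  0
 T  0  0  1  1  1  1  1  1  1  1
 A  0  0  1  1  1  1  1  1  1  1
 C  0  0  1  1  1  1  1  1  1  1
 T  0  0  1  2  2  2  2  2  2  2
 T  0  0  1  2  2  2  2  3  3  3
 A  0  0  1  2  2  2  2  3  3  3
 T  0  0  1  2  2  2  2  3  3  4
 A  0  0  1  2  2  2  2  3  3  4
 A  0  0  1  2  2  2  2  3  3  4
 G  0  1  1  2  3  3  3  3  4  4
 C  0  1  1  2  3  3  3  3  4  4
dp[12][9] = 4. One LCS (by backtracking along matches): TTTT.

4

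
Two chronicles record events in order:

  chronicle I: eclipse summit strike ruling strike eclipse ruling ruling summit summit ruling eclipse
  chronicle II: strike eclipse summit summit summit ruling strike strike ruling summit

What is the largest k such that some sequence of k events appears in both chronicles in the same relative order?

6

Pick eclipse at chronicle I[1]=chronicle II[2]; then summit at chronicle I[2]=chronicle II[5]; then strike at chronicle I[3]=chronicle II[7]; then strike at chronicle I[5]=chronicle II[8]; then ruling at chronicle I[8]=chronicle II[9]; then summit at chronicle I[10]=chronicle II[10]; all 6 events appear in both, in order. The LCS DP gives dp[12][10] = 6, so this is optimal.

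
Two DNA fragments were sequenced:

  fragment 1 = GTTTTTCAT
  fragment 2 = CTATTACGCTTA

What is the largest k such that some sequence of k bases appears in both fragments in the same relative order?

Taking T at fragment 1[2]=fragment 2[2] → T at fragment 1[3]=fragment 2[4] → T at fragment 1[4]=fragment 2[5] → T at fragment 1[5]=fragment 2[10] → T at fragment 1[6]=fragment 2[11] → A at fragment 1[8]=fragment 2[12] gives a common subsequence of length 6. Since dp[9][12] = 6, nothing longer is possible.

6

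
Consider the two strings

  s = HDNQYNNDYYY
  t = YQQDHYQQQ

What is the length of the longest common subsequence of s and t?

3

One common subsequence of length 3: Q [4,3]; then D [8,4]; then Y [9,6]. The LCS DP gives dp[11][9] = 3, so this is optimal.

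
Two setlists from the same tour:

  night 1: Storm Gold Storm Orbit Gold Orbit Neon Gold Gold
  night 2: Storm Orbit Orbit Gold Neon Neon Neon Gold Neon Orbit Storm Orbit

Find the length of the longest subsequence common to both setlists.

5

Match Storm at night 1[1]=night 2[1]; then Orbit at night 1[4]=night 2[3]; then Gold at night 1[5]=night 2[4]; then Neon at night 1[7]=night 2[7]; then Gold at night 1[8]=night 2[8] — 5 songs in the same relative order in both. dp[9][12] = 5 confirms this is the maximum.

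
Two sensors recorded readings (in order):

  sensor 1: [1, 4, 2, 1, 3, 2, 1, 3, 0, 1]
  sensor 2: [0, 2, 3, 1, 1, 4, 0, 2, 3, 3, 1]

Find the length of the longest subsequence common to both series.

One common subsequence of length 6: 1 (sensor 1 #1, sensor 2 #5) → 4 (sensor 1 #2, sensor 2 #6) → 2 (sensor 1 #3, sensor 2 #8) → 3 (sensor 1 #5, sensor 2 #9) → 3 (sensor 1 #8, sensor 2 #10) → 1 (sensor 1 #10, sensor 2 #11). dp[10][11] = 6 confirms this is the maximum.

6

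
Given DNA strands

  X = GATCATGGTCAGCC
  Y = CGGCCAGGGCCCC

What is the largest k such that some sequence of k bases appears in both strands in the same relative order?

8

One common subsequence of length 8: G [1,3], C [4,5], A [5,6], G [7,8], G [8,9], C [10,11], C [13,12], C [14,13]. The LCS DP gives dp[14][13] = 8, so this is optimal.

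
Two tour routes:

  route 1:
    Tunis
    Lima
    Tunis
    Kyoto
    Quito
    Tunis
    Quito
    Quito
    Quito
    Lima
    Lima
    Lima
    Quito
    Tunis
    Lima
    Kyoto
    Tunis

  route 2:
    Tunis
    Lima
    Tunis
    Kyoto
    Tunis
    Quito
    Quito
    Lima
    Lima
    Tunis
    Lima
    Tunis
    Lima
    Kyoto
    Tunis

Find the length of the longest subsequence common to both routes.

Taking Tunis [1,1], Lima [2,2], Tunis [3,3], Kyoto [4,4], Tunis [6,5], Quito [8,6], Quito [9,7], Lima [10,8], Lima [11,9], Lima [12,11], Tunis [14,12], Lima [15,13], Kyoto [16,14], Tunis [17,15] gives a common subsequence of length 14, and the DP table's final entry dp[17][15] is also 14, so no common subsequence is longer.

14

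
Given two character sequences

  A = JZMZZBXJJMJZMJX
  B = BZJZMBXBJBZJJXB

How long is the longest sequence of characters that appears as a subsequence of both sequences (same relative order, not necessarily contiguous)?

Pick J [1,3] → Z [2,4] → M [3,5] → B [6,6] → X [7,7] → J [8,9] → J [11,12] → J [14,13] → X [15,14]; all 9 characters appear in both, in order, and the DP table's final entry dp[15][15] is also 9, so no common subsequence is longer.

9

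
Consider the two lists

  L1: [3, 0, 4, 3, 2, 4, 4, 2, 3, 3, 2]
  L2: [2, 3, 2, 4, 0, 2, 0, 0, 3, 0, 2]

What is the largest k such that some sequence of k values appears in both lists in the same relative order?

6

Match 3 (L1 #4, L2 #2) → 2 (L1 #5, L2 #3) → 4 (L1 #6, L2 #4) → 2 (L1 #8, L2 #6) → 3 (L1 #9, L2 #9) → 2 (L1 #11, L2 #11) — 6 values in the same relative order in both, and the DP table's final entry dp[11][11] is also 6, so no common subsequence is longer.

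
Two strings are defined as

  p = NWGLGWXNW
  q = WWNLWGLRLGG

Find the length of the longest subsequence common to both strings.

5

Let dp[i][j] be the LCS length of the first i characters of p and the first j characters of q. dp[i][j] = dp[i-1][j-1]+1 when the i-th and j-th characters match, else max(dp[i-1][j], dp[i][j-1]).
    ·  W  W  N  L  W  G  L  R  L  G  G
 ·  0  0  0  0  0  0  0  0  0  0  0  0
 N  0  0  0  1  1  1  1  1  1  1  1  1
 W  0  1  1  1  1  2  2  2  2  2  2  2
 G  0  1  1  1  1  2  3  3  3  3  3  3
 L  0  1  1  1  2  2  3  4  4  4  4  4
 G  0  1  1  1  2  2  3  4  4  4  5  5
 W  0  1  2  2  2  3  3  4  4  4  5  5
 X  0  1  2  2  2  3  3  4  4  4  5  5
 N  0  1  2  3  3  3  3  4  4  4  5  5
 W  0  1  2  3  3  4  4  4  4  4  5  5
dp[9][11] = 5. One LCS (by backtracking along matches): NWGLG.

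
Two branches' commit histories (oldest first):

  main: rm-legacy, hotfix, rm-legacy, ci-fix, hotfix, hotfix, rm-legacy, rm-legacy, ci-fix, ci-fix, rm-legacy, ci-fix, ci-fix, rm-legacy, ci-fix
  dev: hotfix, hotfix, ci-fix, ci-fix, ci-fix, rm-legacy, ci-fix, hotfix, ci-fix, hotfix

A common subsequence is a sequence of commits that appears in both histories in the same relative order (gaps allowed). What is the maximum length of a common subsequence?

7

Taking hotfix [2,2]; then ci-fix [4,3]; then ci-fix [9,4]; then ci-fix [10,5]; then rm-legacy [11,6]; then ci-fix [12,7]; then ci-fix [13,9] gives a common subsequence of length 7. Since dp[15][10] = 7, nothing longer is possible.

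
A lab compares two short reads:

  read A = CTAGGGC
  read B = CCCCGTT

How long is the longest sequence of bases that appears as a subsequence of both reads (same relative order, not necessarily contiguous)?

2

Let dp[i][j] be the LCS length of the first i bases of read A and the first j bases of read B. dp[i][j] = dp[i-1][j-1]+1 when the i-th and j-th bases match, else max(dp[i-1][j], dp[i][j-1]).
    ·  C  C  C  C  G  T  T
 ·  0  0  0  0  0  0  0  0
 C  0  1  1  1  1  1  1  1
 T  0  1  1  1  1  1  2  2
 A  0  1  1  1  1  1  2  2
 G  0  1  1  1  1  2  2  2
 G  0  1  1  1  1  2  2  2
 G  0  1  1  1  1  2  2  2
 C  0  1  2  2  2  2  2  2
dp[7][7] = 2. One LCS (by backtracking along matches): CT.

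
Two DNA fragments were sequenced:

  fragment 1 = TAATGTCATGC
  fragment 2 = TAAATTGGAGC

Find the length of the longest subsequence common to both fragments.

8

Pick T [1,1], then A [2,3], then A [3,4], then T [4,6], then G [5,8], then A [8,9], then G [10,10], then C [11,11]; all 8 bases appear in both, in order. dp[11][11] = 8 confirms this is the maximum.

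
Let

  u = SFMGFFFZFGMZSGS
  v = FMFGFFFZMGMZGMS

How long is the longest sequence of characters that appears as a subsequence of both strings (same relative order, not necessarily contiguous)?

12

One common subsequence of length 12: F (u #2, v #1) → M (u #3, v #2) → G (u #4, v #4) → F (u #5, v #5) → F (u #6, v #6) → F (u #7, v #7) → Z (u #8, v #8) → G (u #10, v #10) → M (u #11, v #11) → Z (u #12, v #12) → G (u #14, v #13) → S (u #15, v #15). Since dp[15][15] = 12, nothing longer is possible.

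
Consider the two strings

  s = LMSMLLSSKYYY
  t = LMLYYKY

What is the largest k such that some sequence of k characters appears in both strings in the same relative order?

Pick L (s #1, t #1), M (s #4, t #2), L (s #6, t #3), Y (s #10, t #4), Y (s #11, t #5), Y (s #12, t #7); all 6 characters appear in both, in order. Since dp[12][7] = 6, nothing longer is possible.

6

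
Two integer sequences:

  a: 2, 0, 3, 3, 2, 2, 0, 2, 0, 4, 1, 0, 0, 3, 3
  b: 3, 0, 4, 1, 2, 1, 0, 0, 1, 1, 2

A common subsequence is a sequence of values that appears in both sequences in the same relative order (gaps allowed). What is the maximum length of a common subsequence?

6

Match 3 at a[4]=b[1] → 0 at a[7]=b[2] → 2 at a[8]=b[5] → 1 at a[11]=b[6] → 0 at a[12]=b[7] → 0 at a[13]=b[8] — 6 values in the same relative order in both. Since dp[15][11] = 6, nothing longer is possible.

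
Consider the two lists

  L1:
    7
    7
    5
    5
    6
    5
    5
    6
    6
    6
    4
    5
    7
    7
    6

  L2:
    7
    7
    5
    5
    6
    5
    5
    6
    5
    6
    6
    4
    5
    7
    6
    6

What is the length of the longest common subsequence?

Match 7 [1,1], then 7 [2,2], then 5 [3,3], then 5 [4,4], then 6 [5,5], then 5 [6,6], then 5 [7,7], then 6 [8,8], then 6 [9,10], then 6 [10,11], then 4 [11,12], then 5 [12,13], then 7 [13,14], then 6 [15,16] — 14 values in the same relative order in both. The LCS DP gives dp[15][16] = 14, so this is optimal.

14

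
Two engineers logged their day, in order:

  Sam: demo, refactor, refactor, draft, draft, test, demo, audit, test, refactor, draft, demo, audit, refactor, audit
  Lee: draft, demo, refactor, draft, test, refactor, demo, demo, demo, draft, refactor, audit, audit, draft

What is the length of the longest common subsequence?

Match demo at Sam[1]=Lee[2] → refactor at Sam[3]=Lee[3] → draft at Sam[5]=Lee[4] → test at Sam[6]=Lee[5] → demo at Sam[7]=Lee[9] → refactor at Sam[10]=Lee[11] → audit at Sam[13]=Lee[12] → audit at Sam[15]=Lee[13] — 8 tasks in the same relative order in both, and the DP table's final entry dp[15][14] is also 8, so no common subsequence is longer.

8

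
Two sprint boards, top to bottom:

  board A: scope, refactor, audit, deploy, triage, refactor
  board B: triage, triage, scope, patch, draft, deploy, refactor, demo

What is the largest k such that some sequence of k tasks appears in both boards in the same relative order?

Pick scope (board A #1, board B #3), deploy (board A #4, board B #6), refactor (board A #6, board B #7); all 3 tasks appear in both, in order. Since dp[6][8] = 3, nothing longer is possible.

3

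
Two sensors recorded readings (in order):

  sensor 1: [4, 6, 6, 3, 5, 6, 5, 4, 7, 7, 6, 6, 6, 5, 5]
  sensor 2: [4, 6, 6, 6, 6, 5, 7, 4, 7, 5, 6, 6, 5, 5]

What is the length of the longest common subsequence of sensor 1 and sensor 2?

Taking 4 at sensor 1[1]=sensor 2[1], then 6 at sensor 1[2]=sensor 2[3], then 6 at sensor 1[3]=sensor 2[4], then 6 at sensor 1[6]=sensor 2[5], then 5 at sensor 1[7]=sensor 2[6], then 4 at sensor 1[8]=sensor 2[8], then 7 at sensor 1[9]=sensor 2[9], then 6 at sensor 1[12]=sensor 2[11], then 6 at sensor 1[13]=sensor 2[12], then 5 at sensor 1[14]=sensor 2[13], then 5 at sensor 1[15]=sensor 2[14] gives a common subsequence of length 11. Since dp[15][14] = 11, nothing longer is possible.

11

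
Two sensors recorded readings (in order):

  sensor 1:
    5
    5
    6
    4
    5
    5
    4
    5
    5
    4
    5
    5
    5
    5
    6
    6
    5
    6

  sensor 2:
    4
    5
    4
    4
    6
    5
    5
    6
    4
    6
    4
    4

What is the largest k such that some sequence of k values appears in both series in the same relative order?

8

Match 4 at sensor 1[4]=sensor 2[1], then 5 at sensor 1[6]=sensor 2[2], then 4 at sensor 1[7]=sensor 2[3], then 4 at sensor 1[10]=sensor 2[4], then 5 at sensor 1[13]=sensor 2[6], then 5 at sensor 1[14]=sensor 2[7], then 6 at sensor 1[15]=sensor 2[8], then 6 at sensor 1[16]=sensor 2[10] — 8 values in the same relative order in both. Since dp[18][12] = 8, nothing longer is possible.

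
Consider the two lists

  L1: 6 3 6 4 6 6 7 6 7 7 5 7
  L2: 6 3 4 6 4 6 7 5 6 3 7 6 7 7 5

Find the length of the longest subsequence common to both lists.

One common subsequence of length 11: 6 [1,1]; then 3 [2,2]; then 6 [3,4]; then 4 [4,5]; then 6 [5,6]; then 6 [6,9]; then 7 [7,11]; then 6 [8,12]; then 7 [9,13]; then 7 [10,14]; then 5 [11,15]. dp[12][15] = 11 confirms this is the maximum.

11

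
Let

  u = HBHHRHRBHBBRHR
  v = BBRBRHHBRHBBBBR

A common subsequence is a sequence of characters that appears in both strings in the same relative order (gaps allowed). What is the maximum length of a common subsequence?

9

One common subsequence of length 9: B [2,4]; then H [3,6]; then H [4,7]; then R [5,9]; then H [6,10]; then B [8,12]; then B [10,13]; then B [11,14]; then R [14,15]. dp[14][15] = 9 confirms this is the maximum.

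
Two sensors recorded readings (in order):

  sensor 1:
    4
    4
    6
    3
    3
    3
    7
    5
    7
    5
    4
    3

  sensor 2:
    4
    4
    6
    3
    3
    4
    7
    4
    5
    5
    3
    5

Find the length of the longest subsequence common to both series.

Let dp[i][j] be the LCS length of the first i values of sensor 1 and the first j values of sensor 2. dp[i][j] = dp[i-1][j-1]+1 when the i-th and j-th values match, else max(dp[i-1][j], dp[i][j-1]).
    ·  4  4  6  3  3  4  7  4  5  5  3  5
 ·  0  0  0  0  0  0  0  0  0  0  0  0  0
 4  0  1  1  1  1  1  1  1  1  1  1  1  1
 4  0  1  2  2  2  2  2  2  2  2  2  2  2
 6  0  1  2  3  3  3  3  3  3  3  3  3  3
 3  0  1  2  3  4  4  4  4  4  4  4  4  4
 3  0  1  2  3  4  5  5  5  5  5  5  5  5
 3  0  1  2  3  4  5  5  5  5  5  5  6  6
 7  0  1  2  3  4  5  5  6  6  6  6  6  6
 5  0  1  2  3  4  5  5  6  6  7  7  7  7
 7  0  1  2  3  4  5  5  6  6  7  7  7  7
 5  0  1  2  3  4  5  5  6  6  7  8  8  8
 4  0  1  2  3  4  5  6  6  7  7  8  8  8
 3  0  1  2  3  4  5  6  6  7  7  8  9  9
dp[12][12] = 9. One LCS (by backtracking along matches): 4, 4, 6, 3, 3, 7, 5, 5, 3.

9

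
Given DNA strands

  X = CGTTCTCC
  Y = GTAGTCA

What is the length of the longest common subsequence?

4

One common subsequence of length 4: G (X #2, Y #1), T (X #3, Y #2), T (X #4, Y #5), C (X #5, Y #6). The LCS DP gives dp[8][7] = 4, so this is optimal.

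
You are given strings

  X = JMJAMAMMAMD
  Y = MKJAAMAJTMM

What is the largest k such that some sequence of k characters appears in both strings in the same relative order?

Taking M [2,1], then J [3,3], then A [4,5], then M [5,6], then A [6,7], then M [8,10], then M [10,11] gives a common subsequence of length 7. The LCS DP gives dp[11][11] = 7, so this is optimal.

7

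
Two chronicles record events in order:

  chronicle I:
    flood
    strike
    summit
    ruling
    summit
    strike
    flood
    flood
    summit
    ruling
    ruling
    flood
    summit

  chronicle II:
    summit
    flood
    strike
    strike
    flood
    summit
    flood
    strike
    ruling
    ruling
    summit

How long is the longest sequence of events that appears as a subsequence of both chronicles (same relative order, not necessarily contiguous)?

Match flood [1,2], strike [2,3], strike [6,4], flood [7,5], flood [8,7], ruling [10,9], ruling [11,10], summit [13,11] — 8 events in the same relative order in both, and the DP table's final entry dp[13][11] is also 8, so no common subsequence is longer.

8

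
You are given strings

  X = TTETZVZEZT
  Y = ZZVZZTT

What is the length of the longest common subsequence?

Match Z [5,2], V [6,3], Z [7,4], Z [9,5], T [10,7] — 5 characters in the same relative order in both. dp[10][7] = 5 confirms this is the maximum.

5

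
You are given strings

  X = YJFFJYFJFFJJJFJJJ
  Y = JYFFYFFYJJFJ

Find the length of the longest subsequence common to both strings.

Pick Y at X[1]=Y[2], F at X[3]=Y[3], F at X[4]=Y[4], Y at X[6]=Y[5], F at X[7]=Y[6], F at X[9]=Y[7], J at X[12]=Y[9], J at X[13]=Y[10], F at X[14]=Y[11], J at X[17]=Y[12]; all 10 characters appear in both, in order. dp[17][12] = 10 confirms this is the maximum.

10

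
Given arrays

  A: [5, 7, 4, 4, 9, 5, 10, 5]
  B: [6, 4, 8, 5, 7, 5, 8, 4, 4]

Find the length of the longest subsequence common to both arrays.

One common subsequence of length 4: 5 (A #1, B #4), then 7 (A #2, B #5), then 4 (A #3, B #8), then 4 (A #4, B #9), and the DP table's final entry dp[8][9] is also 4, so no common subsequence is longer.

4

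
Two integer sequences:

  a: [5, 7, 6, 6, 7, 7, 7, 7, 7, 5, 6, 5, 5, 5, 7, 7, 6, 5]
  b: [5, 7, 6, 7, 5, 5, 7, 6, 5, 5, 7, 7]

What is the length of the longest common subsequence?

Pick 5 (a #1, b #1) → 7 (a #2, b #2) → 6 (a #4, b #3) → 7 (a #5, b #4) → 7 (a #9, b #7) → 6 (a #11, b #8) → 5 (a #13, b #9) → 5 (a #14, b #10) → 7 (a #15, b #11) → 7 (a #16, b #12); all 10 values appear in both, in order. dp[18][12] = 10 confirms this is the maximum.

10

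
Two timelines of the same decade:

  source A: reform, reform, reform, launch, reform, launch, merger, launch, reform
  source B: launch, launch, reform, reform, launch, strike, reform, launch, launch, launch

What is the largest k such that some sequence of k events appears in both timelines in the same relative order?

6

One common subsequence of length 6: reform at source A[1]=source B[3], then reform at source A[2]=source B[4], then reform at source A[3]=source B[7], then launch at source A[4]=source B[8], then launch at source A[6]=source B[9], then launch at source A[8]=source B[10], and the DP table's final entry dp[9][10] is also 6, so no common subsequence is longer.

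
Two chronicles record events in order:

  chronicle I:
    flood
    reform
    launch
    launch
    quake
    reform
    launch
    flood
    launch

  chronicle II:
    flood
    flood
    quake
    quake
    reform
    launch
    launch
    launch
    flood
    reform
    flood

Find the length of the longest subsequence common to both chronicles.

One common subsequence of length 6: flood [1,2] → reform [2,5] → launch [3,7] → launch [4,8] → reform [6,10] → flood [8,11], and the DP table's final entry dp[9][11] is also 6, so no common subsequence is longer.

6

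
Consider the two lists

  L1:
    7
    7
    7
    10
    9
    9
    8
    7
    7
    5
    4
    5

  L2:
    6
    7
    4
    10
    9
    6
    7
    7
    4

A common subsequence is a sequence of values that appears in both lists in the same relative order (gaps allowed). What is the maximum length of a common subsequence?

Let dp[i][j] be the LCS length of the first i values of L1 and the first j values of L2. dp[i][j] = dp[i-1][j-1]+1 when the i-th and j-th values match, else max(dp[i-1][j], dp[i][j-1]).
    ·  6  7  4 10  9  6  7  7  4
 ·  0  0  0  0  0  0  0  0  0  0
 7  0  0  1  1  1  1  1  1  1  1
 7  0  0  1  1  1  1  1  2  2  2
 7  0  0  1  1  1  1  1  2  3  3
10  0  0  1  1  2  2  2  2  3  3
 9  0  0  1  1  2  3  3  3  3  3
 9  0  0  1  1  2  3  3  3  3  3
 8  0  0  1  1  2  3  3  3  3  3
 7  0  0  1  1  2  3  3  4  4  4
 7  0  0  1  1  2  3  3  4  5  5
 5  0  0  1  1  2  3  3  4  5  5
 4  0  0  1  2  2  3  3  4  5  6
 5  0  0  1  2  2  3  3  4  5  6
dp[12][9] = 6. One LCS (by backtracking along matches): 7, 10, 9, 7, 7, 4.

6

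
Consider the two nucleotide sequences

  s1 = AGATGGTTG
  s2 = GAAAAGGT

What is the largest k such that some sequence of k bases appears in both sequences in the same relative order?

Match A at s1[1]=s2[4], then A at s1[3]=s2[5], then G at s1[5]=s2[6], then G at s1[6]=s2[7], then T at s1[8]=s2[8] — 5 bases in the same relative order in both. dp[9][8] = 5 confirms this is the maximum.

5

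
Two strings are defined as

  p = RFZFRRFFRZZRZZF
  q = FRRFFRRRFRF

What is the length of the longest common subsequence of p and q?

Taking R [1,3] → F [2,4] → F [4,5] → R [5,7] → R [6,8] → F [8,9] → R [12,10] → F [15,11] gives a common subsequence of length 8. The LCS DP gives dp[15][11] = 8, so this is optimal.

8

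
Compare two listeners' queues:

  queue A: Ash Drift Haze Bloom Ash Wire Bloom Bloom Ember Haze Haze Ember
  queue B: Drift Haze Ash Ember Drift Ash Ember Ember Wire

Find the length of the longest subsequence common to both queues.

5

One common subsequence of length 5: Ash (queue A #1, queue B #3) → Drift (queue A #2, queue B #5) → Ash (queue A #5, queue B #6) → Ember (queue A #9, queue B #7) → Ember (queue A #12, queue B #8). dp[12][9] = 5 confirms this is the maximum.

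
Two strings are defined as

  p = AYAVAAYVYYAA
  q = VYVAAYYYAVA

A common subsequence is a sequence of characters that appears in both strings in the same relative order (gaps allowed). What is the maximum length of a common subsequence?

9

Pick Y (p #2, q #2); then V (p #4, q #3); then A (p #5, q #4); then A (p #6, q #5); then Y (p #7, q #6); then Y (p #9, q #7); then Y (p #10, q #8); then A (p #11, q #9); then A (p #12, q #11); all 9 characters appear in both, in order. dp[12][11] = 9 confirms this is the maximum.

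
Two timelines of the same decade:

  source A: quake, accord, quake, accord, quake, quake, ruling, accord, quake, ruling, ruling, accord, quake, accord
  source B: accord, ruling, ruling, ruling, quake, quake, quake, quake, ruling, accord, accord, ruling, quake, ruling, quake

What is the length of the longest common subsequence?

9

One common subsequence of length 9: quake (source A #1, source B #5) → quake (source A #3, source B #6) → quake (source A #5, source B #7) → quake (source A #6, source B #8) → ruling (source A #7, source B #9) → accord (source A #8, source B #11) → quake (source A #9, source B #13) → ruling (source A #11, source B #14) → quake (source A #13, source B #15). Since dp[14][15] = 9, nothing longer is possible.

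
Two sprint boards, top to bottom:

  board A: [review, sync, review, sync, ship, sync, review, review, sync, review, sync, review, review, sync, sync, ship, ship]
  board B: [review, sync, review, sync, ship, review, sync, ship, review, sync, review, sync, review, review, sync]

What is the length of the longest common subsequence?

13

Match review (board A #1, board B #1), sync (board A #2, board B #2), review (board A #3, board B #3), sync (board A #4, board B #4), ship (board A #5, board B #5), sync (board A #6, board B #7), review (board A #8, board B #9), sync (board A #9, board B #10), review (board A #10, board B #11), sync (board A #11, board B #12), review (board A #12, board B #13), review (board A #13, board B #14), sync (board A #15, board B #15) — 13 tasks in the same relative order in both. dp[17][15] = 13 confirms this is the maximum.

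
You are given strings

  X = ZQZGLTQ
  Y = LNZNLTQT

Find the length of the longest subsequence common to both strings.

4

Let dp[i][j] be the LCS length of the first i characters of X and the first j characters of Y. dp[i][j] = dp[i-1][j-1]+1 when the i-th and j-th characters match, else max(dp[i-1][j], dp[i][j-1]).
    ·  L  N  Z  N  L  T  Q  T
 ·  0  0  0  0  0  0  0  0  0
 Z  0  0  0  1  1  1  1  1  1
 Q  0  0  0  1  1  1  1  2  2
 Z  0  0  0  1  1  1  1  2  2
 G  0  0  0  1  1  1  1  2  2
 L  0  1  1  1  1  2  2  2  2
 T  0  1  1  1  1  2  3  3  3
 Q  0  1  1  1  1  2  3  4  4
dp[7][8] = 4. One LCS (by backtracking along matches): ZLTQ.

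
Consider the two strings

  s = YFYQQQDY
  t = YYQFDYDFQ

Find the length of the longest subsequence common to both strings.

5

Let dp[i][j] be the LCS length of the first i characters of s and the first j characters of t. dp[i][j] = dp[i-1][j-1]+1 when the i-th and j-th characters match, else max(dp[i-1][j], dp[i][j-1]).
    ·  Y  Y  Q  F  D  Y  D  F  Q
 ·  0  0  0  0  0  0  0  0  0  0
 Y  0  1  1  1  1  1  1  1  1  1
 F  0  1  1  1  2  2  2  2  2  2
 Y  0  1  2  2  2  2  3  3  3  3
 Q  0  1  2  3  3  3  3  3  3  4
 Q  0  1  2  3  3  3  3  3  3  4
 Q  0  1  2  3  3  3  3  3  3  4
 D  0  1  2  3  3  4  4  4  4  4
 Y  0  1  2  3  3  4  5  5  5  5
dp[8][9] = 5. One LCS (by backtracking along matches): YYQDY.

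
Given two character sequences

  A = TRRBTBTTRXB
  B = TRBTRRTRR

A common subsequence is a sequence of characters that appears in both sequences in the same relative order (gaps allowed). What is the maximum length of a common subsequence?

Match T (A #1, B #1), then R (A #3, B #2), then B (A #4, B #3), then T (A #5, B #4), then T (A #7, B #7), then R (A #9, B #9) — 6 characters in the same relative order in both. The LCS DP gives dp[11][9] = 6, so this is optimal.

6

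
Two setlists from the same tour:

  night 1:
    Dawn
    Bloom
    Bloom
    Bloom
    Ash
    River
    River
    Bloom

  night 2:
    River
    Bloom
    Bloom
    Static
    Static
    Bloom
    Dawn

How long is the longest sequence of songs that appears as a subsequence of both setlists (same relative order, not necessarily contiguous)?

3

Pick Bloom at night 1[2]=night 2[2]; then Bloom at night 1[3]=night 2[3]; then Bloom at night 1[4]=night 2[6]; all 3 songs appear in both, in order. Since dp[8][7] = 3, nothing longer is possible.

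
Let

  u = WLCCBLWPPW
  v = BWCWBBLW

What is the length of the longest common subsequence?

5

Let dp[i][j] be the LCS length of the first i characters of u and the first j characters of v. dp[i][j] = dp[i-1][j-1]+1 when the i-th and j-th characters match, else max(dp[i-1][j], dp[i][j-1]).
    ·  B  W  C  W  B  B  L  W
 ·  0  0  0  0  0  0  0  0  0
 W  0  0  1  1  1  1  1  1  1
 L  0  0  1  1  1  1  1  2  2
 C  0  0  1  2  2  2  2  2  2
 C  0  0  1  2  2  2  2  2  2
 B  0  1  1  2  2  3  3  3  3
 L  0  1  1  2  2  3  3  4  4
 W  0  1  2  2  3  3  3  4  5
 P  0  1  2  2  3  3  3  4  5
 P  0  1  2  2  3  3  3  4  5
 W  0  1  2  2  3  3  3  4  5
dp[10][8] = 5. One LCS (by backtracking along matches): WCBLW.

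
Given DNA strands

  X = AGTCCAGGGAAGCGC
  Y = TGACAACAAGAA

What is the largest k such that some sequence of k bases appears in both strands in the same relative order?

7

Pick A at X[1]=Y[3]; then C at X[4]=Y[4]; then C at X[5]=Y[7]; then A at X[6]=Y[9]; then G at X[9]=Y[10]; then A at X[10]=Y[11]; then A at X[11]=Y[12]; all 7 bases appear in both, in order. The LCS DP gives dp[15][12] = 7, so this is optimal.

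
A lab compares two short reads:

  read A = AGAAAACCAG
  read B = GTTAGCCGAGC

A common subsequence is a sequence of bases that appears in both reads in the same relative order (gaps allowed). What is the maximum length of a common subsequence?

Let dp[i][j] be the LCS length of the first i bases of read A and the first j bases of read B. dp[i][j] = dp[i-1][j-1]+1 when the i-th and j-th bases match, else max(dp[i-1][j], dp[i][j-1]).
    ·  G  T  T  A  G  C  C  G  A  G  C
 ·  0  0  0  0  0  0  0  0  0  0  0  0
 A  0  0  0  0  1  1  1  1  1  1  1  1
 G  0  1  1  1  1  2  2  2  2  2  2  2
 A  0  1  1  1  2  2  2  2  2  3  3  3
 A  0  1  1  1  2  2  2  2  2  3  3  3
 A  0  1  1  1  2  2  2  2  2  3  3  3
 A  0  1  1  1  2  2  2  2  2  3  3  3
 C  0  1  1  1  2  2  3  3  3  3  3  4
 C  0  1  1  1  2  2  3  4  4  4  4  4
 A  0  1  1  1  2  2  3  4  4  5  5  5
 G  0  1  1  1  2  3  3  4  5  5  6  6
dp[10][11] = 6. One LCS (by backtracking along matches): AGCCAG.

6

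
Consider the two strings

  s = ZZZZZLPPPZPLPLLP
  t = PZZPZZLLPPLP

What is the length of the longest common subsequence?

Taking Z at s[1]=t[2]; then Z at s[2]=t[3]; then Z at s[3]=t[5]; then Z at s[4]=t[6]; then L at s[6]=t[8]; then P at s[11]=t[9]; then P at s[13]=t[10]; then L at s[15]=t[11]; then P at s[16]=t[12] gives a common subsequence of length 9. The LCS DP gives dp[16][12] = 9, so this is optimal.

9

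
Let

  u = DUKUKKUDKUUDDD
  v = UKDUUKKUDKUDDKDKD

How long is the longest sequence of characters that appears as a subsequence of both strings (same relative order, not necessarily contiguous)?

12

Match D [1,3] → U [2,4] → U [4,5] → K [5,6] → K [6,7] → U [7,8] → D [8,9] → K [9,10] → U [10,11] → D [12,13] → D [13,15] → D [14,17] — 12 characters in the same relative order in both. Since dp[14][17] = 12, nothing longer is possible.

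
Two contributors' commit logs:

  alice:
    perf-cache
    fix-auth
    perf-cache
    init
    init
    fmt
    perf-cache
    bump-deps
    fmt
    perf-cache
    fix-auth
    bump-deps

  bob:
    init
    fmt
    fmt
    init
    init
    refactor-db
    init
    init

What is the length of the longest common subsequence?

3

Taking init at alice[5]=bob[1], then fmt at alice[6]=bob[2], then fmt at alice[9]=bob[3] gives a common subsequence of length 3. The LCS DP gives dp[12][8] = 3, so this is optimal.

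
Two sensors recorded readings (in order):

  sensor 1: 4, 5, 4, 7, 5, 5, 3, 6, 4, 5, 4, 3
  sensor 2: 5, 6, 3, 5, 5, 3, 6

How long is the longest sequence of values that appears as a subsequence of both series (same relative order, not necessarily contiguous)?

Match 5 at sensor 1[2]=sensor 2[1] → 5 at sensor 1[5]=sensor 2[4] → 5 at sensor 1[6]=sensor 2[5] → 3 at sensor 1[7]=sensor 2[6] → 6 at sensor 1[8]=sensor 2[7] — 5 values in the same relative order in both, and the DP table's final entry dp[12][7] is also 5, so no common subsequence is longer.

5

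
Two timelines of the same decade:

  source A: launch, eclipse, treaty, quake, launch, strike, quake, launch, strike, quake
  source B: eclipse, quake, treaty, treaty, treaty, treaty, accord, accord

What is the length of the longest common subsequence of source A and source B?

Pick eclipse [2,1]; then treaty [3,6]; all 2 events appear in both, in order, and the DP table's final entry dp[10][8] is also 2, so no common subsequence is longer.

2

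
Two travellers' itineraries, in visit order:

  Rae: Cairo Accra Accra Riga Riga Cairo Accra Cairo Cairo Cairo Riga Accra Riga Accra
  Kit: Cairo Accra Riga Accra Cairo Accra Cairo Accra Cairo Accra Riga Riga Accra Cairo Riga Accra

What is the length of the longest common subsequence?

Pick Cairo (Rae #1, Kit #1), Accra (Rae #2, Kit #2), Accra (Rae #3, Kit #4), Cairo (Rae #6, Kit #5), Accra (Rae #7, Kit #6), Cairo (Rae #8, Kit #7), Cairo (Rae #9, Kit #9), Riga (Rae #11, Kit #12), Accra (Rae #12, Kit #13), Riga (Rae #13, Kit #15), Accra (Rae #14, Kit #16); all 11 stops appear in both, in order. The LCS DP gives dp[14][16] = 11, so this is optimal.

11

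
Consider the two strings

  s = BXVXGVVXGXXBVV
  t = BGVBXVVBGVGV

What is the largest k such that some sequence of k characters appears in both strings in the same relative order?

Taking B (s #1, t #1); then V (s #3, t #3); then X (s #4, t #5); then V (s #6, t #6); then V (s #7, t #7); then G (s #9, t #9); then V (s #13, t #10); then V (s #14, t #12) gives a common subsequence of length 8, and the DP table's final entry dp[14][12] is also 8, so no common subsequence is longer.

8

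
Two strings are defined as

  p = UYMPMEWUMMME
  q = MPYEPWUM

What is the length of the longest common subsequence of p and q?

6

Let dp[i][j] be the LCS length of the first i characters of p and the first j characters of q. dp[i][j] = dp[i-1][j-1]+1 when the i-th and j-th characters match, else max(dp[i-1][j], dp[i][j-1]).
    ·  M  P  Y  E  P  W  U  M
 ·  0  0  0  0  0  0  0  0  0
 U  0  0  0  0  0  0  0  1  1
 Y  0  0  0  1  1  1  1  1  1
 M  0  1  1  1  1  1  1  1  2
 P  0  1  2  2  2  2  2  2  2
 M  0  1  2  2  2  2  2  2  3
 E  0  1  2  2  3  3  3  3  3
 W  0  1  2  2  3  3  4  4  4
 U  0  1  2  2  3  3  4  5  5
 M  0  1  2  2  3  3  4  5  6
 M  0  1  2  2  3  3  4  5  6
 M  0  1  2  2  3  3  4  5  6
 E  0  1  2  2  3  3  4  5  6
dp[12][8] = 6. One LCS (by backtracking along matches): MPEWUM.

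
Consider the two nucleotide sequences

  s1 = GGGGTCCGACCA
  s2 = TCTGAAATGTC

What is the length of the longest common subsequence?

5

Let dp[i][j] be the LCS length of the first i bases of s1 and the first j bases of s2. dp[i][j] = dp[i-1][j-1]+1 when the i-th and j-th bases match, else max(dp[i-1][j], dp[i][j-1]).
    ·  T  C  T  G  A  A  A  T  G  T  C
 ·  0  0  0  0  0  0  0  0  0  0  0  0
 G  0  0  0  0  1  1  1  1  1  1  1  1
 G  0  0  0  0  1  1  1  1  1  2  2  2
 G  0  0  0  0  1  1  1  1  1  2  2  2
 G  0  0  0  0  1  1  1  1  1  2  2  2
 T  0  1  1  1  1  1  1  1  2  2  3  3
 C  0  1  2  2  2  2  2  2  2  2  3  4
 C  0  1  2  2  2  2  2  2  2  2  3  4
 G  0  1  2  2  3  3  3  3  3  3  3  4
 A  0  1  2  2  3  4  4  4  4  4  4  4
 C  0  1  2  2  3  4  4  4  4  4  4  5
 C  0  1  2  2  3  4  4  4  4  4  4  5
 A  0  1  2  2  3  4  5  5  5  5  5  5
dp[12][11] = 5. One LCS (by backtracking along matches): TCGAC.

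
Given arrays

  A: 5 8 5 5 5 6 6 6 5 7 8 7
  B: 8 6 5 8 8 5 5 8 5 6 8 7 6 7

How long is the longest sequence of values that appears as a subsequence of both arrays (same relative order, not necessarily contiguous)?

8

One common subsequence of length 8: 5 (A #1, B #3), 8 (A #2, B #5), 5 (A #3, B #6), 5 (A #4, B #7), 5 (A #5, B #9), 6 (A #6, B #10), 6 (A #8, B #13), 7 (A #12, B #14), and the DP table's final entry dp[12][14] is also 8, so no common subsequence is longer.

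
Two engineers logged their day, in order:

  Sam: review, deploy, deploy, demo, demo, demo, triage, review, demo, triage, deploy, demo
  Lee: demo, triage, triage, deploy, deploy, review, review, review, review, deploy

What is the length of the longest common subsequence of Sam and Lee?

Pick deploy [2,4]; then deploy [3,5]; then review [8,9]; then deploy [11,10]; all 4 tasks appear in both, in order. Since dp[12][10] = 4, nothing longer is possible.

4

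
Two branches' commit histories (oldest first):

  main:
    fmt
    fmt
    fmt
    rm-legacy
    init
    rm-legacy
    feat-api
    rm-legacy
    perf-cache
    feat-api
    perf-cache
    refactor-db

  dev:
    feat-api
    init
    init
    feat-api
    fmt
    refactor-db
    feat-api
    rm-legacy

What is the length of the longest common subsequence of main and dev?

3

One common subsequence of length 3: fmt (main #1, dev #5), then feat-api (main #7, dev #7), then rm-legacy (main #8, dev #8). Since dp[12][8] = 3, nothing longer is possible.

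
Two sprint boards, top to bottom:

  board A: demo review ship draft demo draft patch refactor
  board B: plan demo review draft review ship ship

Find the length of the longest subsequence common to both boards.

3

Taking demo (board A #1, board B #2) → review (board A #2, board B #5) → ship (board A #3, board B #7) gives a common subsequence of length 3, and the DP table's final entry dp[8][7] is also 3, so no common subsequence is longer.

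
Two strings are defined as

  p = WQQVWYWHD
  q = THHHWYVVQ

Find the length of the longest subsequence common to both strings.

2

Match W [1,5]; then Q [3,9] — 2 characters in the same relative order in both. dp[9][9] = 2 confirms this is the maximum.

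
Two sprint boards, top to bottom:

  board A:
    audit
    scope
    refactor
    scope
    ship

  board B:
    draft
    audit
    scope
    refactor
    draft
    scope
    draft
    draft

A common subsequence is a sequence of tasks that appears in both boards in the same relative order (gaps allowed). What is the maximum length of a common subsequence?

4

Taking audit [1,2]; then scope [2,3]; then refactor [3,4]; then scope [4,6] gives a common subsequence of length 4. dp[5][8] = 4 confirms this is the maximum.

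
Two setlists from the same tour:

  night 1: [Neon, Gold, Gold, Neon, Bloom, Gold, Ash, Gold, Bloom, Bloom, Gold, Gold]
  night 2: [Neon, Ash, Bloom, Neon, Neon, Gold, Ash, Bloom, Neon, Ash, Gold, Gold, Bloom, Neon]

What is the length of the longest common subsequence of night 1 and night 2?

7

One common subsequence of length 7: Neon (night 1 #1, night 2 #4), then Neon (night 1 #4, night 2 #5), then Gold (night 1 #6, night 2 #6), then Ash (night 1 #7, night 2 #7), then Bloom (night 1 #9, night 2 #8), then Gold (night 1 #11, night 2 #11), then Gold (night 1 #12, night 2 #12), and the DP table's final entry dp[12][14] is also 7, so no common subsequence is longer.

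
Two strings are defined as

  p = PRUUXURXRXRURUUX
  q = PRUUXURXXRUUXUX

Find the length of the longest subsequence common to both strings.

Taking P at p[1]=q[1]; then R at p[2]=q[2]; then U at p[3]=q[3]; then U at p[4]=q[4]; then X at p[5]=q[5]; then U at p[6]=q[6]; then R at p[7]=q[7]; then X at p[8]=q[8]; then X at p[10]=q[9]; then R at p[11]=q[10]; then U at p[12]=q[11]; then U at p[14]=q[12]; then U at p[15]=q[14]; then X at p[16]=q[15] gives a common subsequence of length 14. The LCS DP gives dp[16][15] = 14, so this is optimal.

14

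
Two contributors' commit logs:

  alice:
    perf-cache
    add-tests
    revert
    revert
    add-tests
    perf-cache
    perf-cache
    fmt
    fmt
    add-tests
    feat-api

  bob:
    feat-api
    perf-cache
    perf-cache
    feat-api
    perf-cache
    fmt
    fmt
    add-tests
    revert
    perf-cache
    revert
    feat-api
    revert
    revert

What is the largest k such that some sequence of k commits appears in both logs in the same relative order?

One common subsequence of length 7: perf-cache (alice #1, bob #2), perf-cache (alice #6, bob #3), perf-cache (alice #7, bob #5), fmt (alice #8, bob #6), fmt (alice #9, bob #7), add-tests (alice #10, bob #8), feat-api (alice #11, bob #12). Since dp[11][14] = 7, nothing longer is possible.

7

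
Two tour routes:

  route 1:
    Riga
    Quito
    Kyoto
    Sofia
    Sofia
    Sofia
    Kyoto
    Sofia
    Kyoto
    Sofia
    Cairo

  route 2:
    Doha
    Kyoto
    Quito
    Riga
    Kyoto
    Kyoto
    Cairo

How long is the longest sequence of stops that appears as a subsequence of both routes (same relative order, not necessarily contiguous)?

4

One common subsequence of length 4: Riga [1,4] → Kyoto [7,5] → Kyoto [9,6] → Cairo [11,7], and the DP table's final entry dp[11][7] is also 4, so no common subsequence is longer.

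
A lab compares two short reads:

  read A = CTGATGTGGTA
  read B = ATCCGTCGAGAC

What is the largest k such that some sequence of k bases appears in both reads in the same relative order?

7

One common subsequence of length 7: A at read A[4]=read B[1], then T at read A[5]=read B[2], then G at read A[6]=read B[5], then T at read A[7]=read B[6], then G at read A[8]=read B[8], then G at read A[9]=read B[10], then A at read A[11]=read B[11]. The LCS DP gives dp[11][12] = 7, so this is optimal.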